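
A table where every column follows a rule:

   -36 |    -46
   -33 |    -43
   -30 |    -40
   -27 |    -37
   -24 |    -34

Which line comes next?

For the first component, +3 each step: -36, -33, -30, -27, -24 → -21.
Second component — always 10 less than the first component: -46, -43, -40, -37, -34 → -31.
Putting it together: -21  -31.

-21  -31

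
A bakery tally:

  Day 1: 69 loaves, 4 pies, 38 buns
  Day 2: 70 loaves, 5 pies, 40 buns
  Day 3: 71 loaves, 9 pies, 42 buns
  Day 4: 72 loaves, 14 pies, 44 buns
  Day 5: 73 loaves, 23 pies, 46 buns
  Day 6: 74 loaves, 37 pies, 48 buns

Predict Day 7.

75 loaves, 60 pies, 50 buns

Loaves: 69, 70, 71, 72, 73, 74 → 75 (+1 each step).
Pies: 4, 5, 9, 14, 23, 37 → 60 (each term is the sum of the two before it).
Buns goes 38, 40, 42, 44, 46, 48 → 50 (+2 each step).
So the next record is 75 loaves, 60 pies, 50 buns.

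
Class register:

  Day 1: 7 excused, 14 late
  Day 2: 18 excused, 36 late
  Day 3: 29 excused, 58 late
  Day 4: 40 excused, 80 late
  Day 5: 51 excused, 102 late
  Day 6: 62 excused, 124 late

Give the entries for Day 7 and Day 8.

Excused: +11 each step; 7, 18, 29, 40, 51, 62 → 73 → 84.
Late goes 14, 36, 58, 80, 102, 124 → 146 → 168 (always 2 × the excused).
So the next two lines are 73 excused, 146 late and 84 excused, 168 late.

73 excused, 146 late; 84 excused, 168 late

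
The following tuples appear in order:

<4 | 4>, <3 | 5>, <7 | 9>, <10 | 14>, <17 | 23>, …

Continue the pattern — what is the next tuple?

<27 | 37>

First coordinate: each term is the sum of the two before it, so 4, 3, 7, 10, 17 → 27.
For the second coordinate, each term is the sum of the two before it: 4, 5, 9, 14, 23 → 37.
Combining the parts gives <27 | 37>.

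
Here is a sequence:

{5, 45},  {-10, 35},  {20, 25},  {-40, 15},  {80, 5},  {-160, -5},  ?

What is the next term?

First entry: ×(-2) each step; 5, -10, 20, -40, 80, -160 → 320.
Second entry: −10 each step; 45, 35, 25, 15, 5, -5 → -15.
Putting it together: {320, -15}.

{320, -15}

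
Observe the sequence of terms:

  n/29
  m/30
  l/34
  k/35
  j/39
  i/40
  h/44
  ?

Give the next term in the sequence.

Letter goes n, m, l, k, j, i, h → g (letters move back 1 place in the alphabet).
Second value goes 29, 30, 34, 35, 39, 40, 44 → 45 (alternating steps +1, +4, +1, +4, …).
So the next term is g/45.

g/45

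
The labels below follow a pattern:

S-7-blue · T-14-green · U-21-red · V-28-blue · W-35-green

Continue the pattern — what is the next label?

Letter: letters move forward 1 place in the alphabet, so S, T, U, V, W → X.
Second component goes 7, 14, 21, 28, 35 → 42 (+7 each step).
For the colour, repeats blue → green → red: blue, green, red, blue, green → red.
Putting it together: X-42-red.

X-42-red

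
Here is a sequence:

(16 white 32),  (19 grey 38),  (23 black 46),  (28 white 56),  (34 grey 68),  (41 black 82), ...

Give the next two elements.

(49 white 98), (58 grey 116)

First part — differences are 3, 4, 5, … (increasing by 1 each time): 16, 19, 23, 28, 34, 41 → 49 → 58.
Shade: repeats white → grey → black, so white, grey, black, white, grey, black → white → grey.
Third part: always 2 × the first part; 32, 38, 46, 56, 68, 82 → 98 → 116.
Putting the parts together: (49 white 98) and then (58 grey 116).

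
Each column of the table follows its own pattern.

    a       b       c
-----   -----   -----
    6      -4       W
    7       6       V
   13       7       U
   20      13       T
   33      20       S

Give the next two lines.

53  33  R; 86  53  Q

Column a: 6, 7, 13, 20, 33 → 53 → 86 (each term is the sum of the two before it).
Column b — always the previous value of the column a: -4, 6, 7, 13, 20 → 33 → 53.
For the column c, letters move back 1 place in the alphabet: W, V, U, T, S → R → Q.
So the next two lines are 53  33  R and 86  53  Q.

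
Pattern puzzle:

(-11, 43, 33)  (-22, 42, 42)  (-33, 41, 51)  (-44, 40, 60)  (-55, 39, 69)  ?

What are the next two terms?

For the first part, −11 each step: -11, -22, -33, -44, -55 → -66 → -77.
For the second part, −1 each step: 43, 42, 41, 40, 39 → 38 → 37.
For the third part, +9 each step: 33, 42, 51, 60, 69 → 78 → 87.
So the next two terms are (-66, 38, 78) and (-77, 37, 87).

(-66, 38, 78), (-77, 37, 87)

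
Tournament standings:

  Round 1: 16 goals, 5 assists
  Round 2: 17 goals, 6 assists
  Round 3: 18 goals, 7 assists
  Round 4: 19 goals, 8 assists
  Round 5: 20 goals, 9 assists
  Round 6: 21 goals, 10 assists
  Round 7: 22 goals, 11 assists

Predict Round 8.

Goals: +1 each step, so 16, 17, 18, 19, 20, 21, 22 → 23.
Assists: 5, 6, 7, 8, 9, 10, 11 → 12 (+1 each step).
Combining the parts gives 23 goals, 12 assists.

23 goals, 12 assists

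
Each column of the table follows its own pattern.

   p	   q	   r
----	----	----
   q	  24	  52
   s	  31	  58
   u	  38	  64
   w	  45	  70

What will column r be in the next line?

76

Column p goes q, s, u, w → y (letters move forward 2 places in the alphabet).
Column q: +7 each step; 24, 31, 38, 45 → 52.
Column r: +6 each step; 52, 58, 64, 70 → 76.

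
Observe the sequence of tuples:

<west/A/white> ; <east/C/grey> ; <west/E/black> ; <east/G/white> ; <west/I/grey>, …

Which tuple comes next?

Direction: alternates west ↔ east, so west, east, west, east, west → east.
Letter: letters move forward 2 places in the alphabet, so A, C, E, G, I → K.
Shade: repeats white → grey → black; white, grey, black, white, grey → black.
Combining the parts gives <east/K/black>.

<east/K/black>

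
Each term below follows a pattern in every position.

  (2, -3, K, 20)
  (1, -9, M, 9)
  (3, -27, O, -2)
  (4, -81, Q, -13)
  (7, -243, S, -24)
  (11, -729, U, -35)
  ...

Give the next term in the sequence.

First value — each term is the sum of the two before it: 2, 1, 3, 4, 7, 11 → 18.
Second value: ×3 each step, so -3, -9, -27, -81, -243, -729 → -2187.
Letter — letters move forward 2 places in the alphabet: K, M, O, Q, S, U → W.
Fourth value: −11 each step; 20, 9, -2, -13, -24, -35 → -46.
So the next term is (18, -2187, W, -46).

(18, -2187, W, -46)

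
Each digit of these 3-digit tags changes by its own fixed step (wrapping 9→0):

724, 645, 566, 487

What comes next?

For the first digit, −1 each step, mod 10: 7, 6, 5, 4 → 3.
Second digit goes 2, 4, 6, 8 → 0 (+2 each step, mod 10).
Third digit: +1 each step, mod 10, so 4, 5, 6, 7 → 8.
Combining the parts gives 308.

308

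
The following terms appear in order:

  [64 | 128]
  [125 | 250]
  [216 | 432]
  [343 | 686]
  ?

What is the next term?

[512 | 1024]

First component — perfect cubes: 4³, 5³, 6³, …: 64, 125, 216, 343 → 512.
Second component — always 2 × the first component: 128, 250, 432, 686 → 1024.
Putting it together: [512 | 1024].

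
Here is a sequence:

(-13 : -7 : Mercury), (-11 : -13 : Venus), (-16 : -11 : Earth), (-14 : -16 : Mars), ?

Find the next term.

(-19 : -14 : Jupiter)

First part goes -13, -11, -16, -14 → -19 (alternating steps +2, −5, +2, −5, …).
Second part: always the previous value of the first part; -7, -13, -11, -16 → -14.
Planet: Mercury, Venus, Earth, Mars → Jupiter (runs through the planets Mercury→Neptune).
Putting it together: (-19 : -14 : Jupiter).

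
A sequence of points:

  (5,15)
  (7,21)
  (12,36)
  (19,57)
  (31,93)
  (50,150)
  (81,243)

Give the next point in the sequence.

(131,393)

First part: 5, 7, 12, 19, 31, 50, 81 → 131 (each term is the sum of the two before it).
Second part: always 3 × the first part, so 15, 21, 36, 57, 93, 150, 243 → 393.
Putting it together: (131,393).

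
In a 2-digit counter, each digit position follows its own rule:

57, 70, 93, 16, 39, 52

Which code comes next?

75

First digit — +2 each step, mod 10: 5, 7, 9, 1, 3, 5 → 7.
Second digit: 7, 0, 3, 6, 9, 2 → 5 (+3 each step, mod 10).
So the next code is 75.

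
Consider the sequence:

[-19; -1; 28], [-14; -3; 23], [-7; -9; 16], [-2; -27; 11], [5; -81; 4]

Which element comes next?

First value: alternating steps +5, +7, +5, +7, …; -19, -14, -7, -2, 5 → 10.
Second value: ×3 each step, so -1, -3, -9, -27, -81 → -243.
Third value: together with the first value always sums to 9; 28, 23, 16, 11, 4 → -1.
Putting it together: [10; -243; -1].

[10; -243; -1]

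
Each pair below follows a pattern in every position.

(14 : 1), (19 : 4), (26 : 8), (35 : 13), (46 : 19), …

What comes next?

(59 : 26)

First entry: differences are 5, 7, 9, … (increasing by 2 each time); 14, 19, 26, 35, 46 → 59.
Second entry — differences are 3, 4, 5, … (increasing by 1 each time): 1, 4, 8, 13, 19 → 26.
Putting it together: (59 : 26).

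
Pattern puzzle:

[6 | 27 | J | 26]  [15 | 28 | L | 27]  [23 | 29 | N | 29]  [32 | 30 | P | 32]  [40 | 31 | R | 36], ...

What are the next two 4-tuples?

First component: alternating steps +9, +8, +9, +8, …; 6, 15, 23, 32, 40 → 49 → 57.
Second component: +1 each step, so 27, 28, 29, 30, 31 → 32 → 33.
Letter: J, L, N, P, R → T → V (letters move forward 2 places in the alphabet).
Fourth component — differences are 1, 2, 3, … (increasing by 1 each time): 26, 27, 29, 32, 36 → 41 → 47.
So the next two 4-tuples are [49 | 32 | T | 41] and [57 | 33 | V | 47].

[49 | 32 | T | 41], [57 | 33 | V | 47]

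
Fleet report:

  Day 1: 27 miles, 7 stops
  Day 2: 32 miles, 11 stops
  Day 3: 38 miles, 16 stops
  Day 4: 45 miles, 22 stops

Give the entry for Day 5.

Miles goes 27, 32, 38, 45 → 53 (differences are 5, 6, 7, … (increasing by 1 each time)).
Stops goes 7, 11, 16, 22 → 29 (differences are 4, 5, 6, … (increasing by 1 each time)).
Putting it together: 53 miles, 29 stops.

53 miles, 29 stops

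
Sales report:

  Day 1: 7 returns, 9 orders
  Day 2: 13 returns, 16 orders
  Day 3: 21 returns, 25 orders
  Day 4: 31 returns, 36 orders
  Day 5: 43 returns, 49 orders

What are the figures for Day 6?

57 returns, 64 orders

For the returns, differences are 6, 8, 10, … (increasing by 2 each time): 7, 13, 21, 31, 43 → 57.
Orders: perfect squares: 3², 4², 5², …; 9, 16, 25, 36, 49 → 64.
Combining the parts gives 57 returns, 64 orders.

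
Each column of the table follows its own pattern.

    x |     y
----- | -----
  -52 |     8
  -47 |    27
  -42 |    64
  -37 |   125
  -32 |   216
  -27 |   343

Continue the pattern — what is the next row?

-22  512

Column x goes -52, -47, -42, -37, -32, -27 → -22 (+5 each step).
Column y: perfect cubes: 2³, 3³, 4³, …, so 8, 27, 64, 125, 216, 343 → 512.
Combining the parts gives -22  512.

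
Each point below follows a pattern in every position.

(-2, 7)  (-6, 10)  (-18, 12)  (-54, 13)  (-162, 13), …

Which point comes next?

First entry — ×3 each step: -2, -6, -18, -54, -162 → -486.
For the second entry, differences are 3, 2, 1, … (decreasing by 1 each time): 7, 10, 12, 13, 13 → 12.
Combining the parts gives (-486, 12).

(-486, 12)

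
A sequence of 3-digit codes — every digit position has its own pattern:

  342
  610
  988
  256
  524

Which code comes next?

892

First digit: +3 each step, mod 10; 3, 6, 9, 2, 5 → 8.
Second digit goes 4, 1, 8, 5, 2 → 9 (−3 each step, mod 10).
For the third digit, −2 each step, mod 10: 2, 0, 8, 6, 4 → 2.
Putting it together: 892.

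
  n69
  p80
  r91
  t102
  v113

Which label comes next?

Letter — letters move forward 2 places in the alphabet: n, p, r, t, v → x.
Second component: +11 each step, so 69, 80, 91, 102, 113 → 124.
Putting it together: x124.

x124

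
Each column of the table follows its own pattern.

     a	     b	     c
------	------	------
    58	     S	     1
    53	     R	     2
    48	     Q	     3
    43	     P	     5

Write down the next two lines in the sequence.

38  O  8; 33  N  13

Column a: 58, 53, 48, 43 → 38 → 33 (−5 each step).
Column b: S, R, Q, P → O → N (letters move back 1 place in the alphabet).
For the column c, each term is the sum of the two before it: 1, 2, 3, 5 → 8 → 13.
So the next two lines are 38  O  8 and 33  N  13.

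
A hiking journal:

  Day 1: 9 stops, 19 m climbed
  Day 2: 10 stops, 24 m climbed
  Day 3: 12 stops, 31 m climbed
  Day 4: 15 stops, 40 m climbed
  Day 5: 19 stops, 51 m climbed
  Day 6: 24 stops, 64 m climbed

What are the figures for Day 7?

30 stops, 79 m climbed

Stops: differences are 1, 2, 3, … (increasing by 1 each time), so 9, 10, 12, 15, 19, 24 → 30.
M climbed goes 19, 24, 31, 40, 51, 64 → 79 (differences are 5, 7, 9, … (increasing by 2 each time)).
Putting it together: 30 stops, 79 m climbed.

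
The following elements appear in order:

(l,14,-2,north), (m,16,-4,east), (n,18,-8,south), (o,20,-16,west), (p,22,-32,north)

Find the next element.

(q,24,-64,east)

Letter goes l, m, n, o, p → q (letters move forward 1 place in the alphabet).
Second coordinate goes 14, 16, 18, 20, 22 → 24 (+2 each step).
Third coordinate: -2, -4, -8, -16, -32 → -64 (×2 each step).
Direction: repeats north → east → south → west; north, east, south, west, north → east.
Putting it together: (q,24,-64,east).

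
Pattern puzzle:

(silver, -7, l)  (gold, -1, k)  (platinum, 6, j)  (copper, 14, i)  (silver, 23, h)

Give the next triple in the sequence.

Metal: repeats silver → gold → platinum → copper, so silver, gold, platinum, copper, silver → gold.
Second entry: differences are 6, 7, 8, … (increasing by 1 each time); -7, -1, 6, 14, 23 → 33.
Letter: l, k, j, i, h → g (letters move back 1 place in the alphabet).
Putting it together: (gold, 33, g).

(gold, 33, g)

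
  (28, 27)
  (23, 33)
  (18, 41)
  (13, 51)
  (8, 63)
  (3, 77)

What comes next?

(-2, 93)

For the first part, −5 each step: 28, 23, 18, 13, 8, 3 → -2.
Second part — differences are 6, 8, 10, … (increasing by 2 each time): 27, 33, 41, 51, 63, 77 → 93.
Putting it together: (-2, 93).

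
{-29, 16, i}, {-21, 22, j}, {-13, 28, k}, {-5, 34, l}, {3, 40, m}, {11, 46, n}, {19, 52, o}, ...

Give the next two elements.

{27, 58, p}, {35, 64, q}

First value — +8 each step: -29, -21, -13, -5, 3, 11, 19 → 27 → 35.
Second value goes 16, 22, 28, 34, 40, 46, 52 → 58 → 64 (+6 each step).
Letter — letters move forward 1 place in the alphabet: i, j, k, l, m, n, o → p → q.
So the next two elements are {27, 58, p} and {35, 64, q}.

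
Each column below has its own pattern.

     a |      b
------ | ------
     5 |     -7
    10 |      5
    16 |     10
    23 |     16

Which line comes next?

31  23

For the column a, differences are 5, 6, 7, … (increasing by 1 each time): 5, 10, 16, 23 → 31.
Column b goes -7, 5, 10, 16 → 23 (always the previous value of the column a).
Putting it together: 31  23.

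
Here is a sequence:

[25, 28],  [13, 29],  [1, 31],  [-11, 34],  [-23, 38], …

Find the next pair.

[-35, 43]

First component: −12 each step, so 25, 13, 1, -11, -23 → -35.
Second component goes 28, 29, 31, 34, 38 → 43 (differences are 1, 2, 3, … (increasing by 1 each time)).
Combining the parts gives [-35, 43].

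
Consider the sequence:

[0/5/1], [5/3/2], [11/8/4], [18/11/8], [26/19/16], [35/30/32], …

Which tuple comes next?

[45/49/64]

First part: differences are 5, 6, 7, … (increasing by 1 each time), so 0, 5, 11, 18, 26, 35 → 45.
Second part — each term is the sum of the two before it: 5, 3, 8, 11, 19, 30 → 49.
Third part — ×2 each step: 1, 2, 4, 8, 16, 32 → 64.
Combining the parts gives [45/49/64].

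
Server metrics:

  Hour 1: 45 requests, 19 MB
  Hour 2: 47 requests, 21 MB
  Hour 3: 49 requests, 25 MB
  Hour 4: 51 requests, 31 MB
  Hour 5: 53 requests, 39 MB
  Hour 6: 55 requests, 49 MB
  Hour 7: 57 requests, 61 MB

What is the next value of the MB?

75

Requests goes 45, 47, 49, 51, 53, 55, 57 → 59 (+2 each step).
MB — differences are 2, 4, 6, … (increasing by 2 each time): 19, 21, 25, 31, 39, 49, 61 → 75.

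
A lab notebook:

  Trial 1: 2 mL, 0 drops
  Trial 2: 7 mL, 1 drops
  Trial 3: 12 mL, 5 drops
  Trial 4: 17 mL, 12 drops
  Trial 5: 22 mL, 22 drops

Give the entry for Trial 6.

27 mL, 35 drops

ML: +5 each step; 2, 7, 12, 17, 22 → 27.
For the drops, differences are 1, 4, 7, … (increasing by 3 each time): 0, 1, 5, 12, 22 → 35.
Combining the parts gives 27 mL, 35 drops.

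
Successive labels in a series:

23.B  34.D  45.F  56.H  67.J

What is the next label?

78.L

For the first component, +11 each step: 23, 34, 45, 56, 67 → 78.
Letter goes B, D, F, H, J → L (letters move forward 2 places in the alphabet).
Combining the parts gives 78.L.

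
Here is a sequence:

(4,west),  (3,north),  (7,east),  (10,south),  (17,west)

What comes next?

(27,north)

First slot: each term is the sum of the two before it; 4, 3, 7, 10, 17 → 27.
Direction goes west, north, east, south, west → north (repeats west → north → east → south).
So the next point is (27,north).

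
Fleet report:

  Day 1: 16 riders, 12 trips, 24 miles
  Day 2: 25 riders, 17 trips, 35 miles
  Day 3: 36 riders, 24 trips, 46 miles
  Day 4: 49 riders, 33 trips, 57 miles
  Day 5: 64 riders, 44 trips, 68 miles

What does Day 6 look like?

For the riders, perfect squares: 4², 5², 6², …: 16, 25, 36, 49, 64 → 81.
Trips goes 12, 17, 24, 33, 44 → 57 (differences are 5, 7, 9, … (increasing by 2 each time)).
Miles goes 24, 35, 46, 57, 68 → 79 (+11 each step).
Combining the parts gives 81 riders, 57 trips, 79 miles.

81 riders, 57 trips, 79 miles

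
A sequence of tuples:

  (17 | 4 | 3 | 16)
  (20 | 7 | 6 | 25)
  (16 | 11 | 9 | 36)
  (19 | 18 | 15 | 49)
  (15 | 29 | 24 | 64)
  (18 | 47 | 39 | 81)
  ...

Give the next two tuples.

First component: alternating steps +3, −4, +3, −4, …, so 17, 20, 16, 19, 15, 18 → 14 → 17.
For the second component, each term is the sum of the two before it: 4, 7, 11, 18, 29, 47 → 76 → 123.
Third component: each term is the sum of the two before it, so 3, 6, 9, 15, 24, 39 → 63 → 102.
Fourth component: perfect squares: 4², 5², 6², …; 16, 25, 36, 49, 64, 81 → 100 → 121.
Putting the parts together: (14 | 76 | 63 | 100) and then (17 | 123 | 102 | 121).

(14 | 76 | 63 | 100), (17 | 123 | 102 | 121)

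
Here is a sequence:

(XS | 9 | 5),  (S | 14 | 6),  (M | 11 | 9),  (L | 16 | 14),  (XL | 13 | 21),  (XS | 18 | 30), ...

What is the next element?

Size: repeats XS → S → M → L → XL, so XS, S, M, L, XL, XS → S.
Second component: 9, 14, 11, 16, 13, 18 → 15 (alternating steps +5, −3, +5, −3, …).
Third component — differences are 1, 3, 5, … (increasing by 2 each time): 5, 6, 9, 14, 21, 30 → 41.
Combining the parts gives (S | 15 | 41).

(S | 15 | 41)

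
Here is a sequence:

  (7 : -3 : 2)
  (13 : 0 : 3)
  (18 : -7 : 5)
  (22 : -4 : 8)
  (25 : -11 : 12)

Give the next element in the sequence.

(27 : -8 : 17)

First component: 7, 13, 18, 22, 25 → 27 (differences are 6, 5, 4, … (decreasing by 1 each time)).
Second component — alternating steps +3, −7, +3, −7, …: -3, 0, -7, -4, -11 → -8.
Third component goes 2, 3, 5, 8, 12 → 17 (differences are 1, 2, 3, … (increasing by 1 each time)).
Combining the parts gives (27 : -8 : 17).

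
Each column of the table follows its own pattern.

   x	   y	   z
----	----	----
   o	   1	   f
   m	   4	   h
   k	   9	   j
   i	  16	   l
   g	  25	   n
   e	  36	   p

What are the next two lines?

Column x goes o, m, k, i, g, e → c → a (letters move back 2 places in the alphabet).
For the column y, perfect squares: 1², 2², 3², …: 1, 4, 9, 16, 25, 36 → 49 → 64.
Column z — letters move forward 2 places in the alphabet: f, h, j, l, n, p → r → t.
So the next two lines are c  49  r and a  64  t.

c  49  r; a  64  t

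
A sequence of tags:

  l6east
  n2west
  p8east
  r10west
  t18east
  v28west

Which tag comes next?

x46east

Letter — letters move forward 2 places in the alphabet: l, n, p, r, t, v → x.
Second component goes 6, 2, 8, 10, 18, 28 → 46 (each term is the sum of the two before it).
Direction — alternates east ↔ west: east, west, east, west, east, west → east.
Combining the parts gives x46east.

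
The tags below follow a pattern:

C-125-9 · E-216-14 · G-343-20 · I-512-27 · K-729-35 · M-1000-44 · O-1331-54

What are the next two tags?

Q-1728-65, S-2197-77

For the letter, letters move forward 2 places in the alphabet: C, E, G, I, K, M, O → Q → S.
Second component: 125, 216, 343, 512, 729, 1000, 1331 → 1728 → 2197 (perfect cubes: 5³, 6³, 7³, …).
Third component: differences are 5, 6, 7, … (increasing by 1 each time); 9, 14, 20, 27, 35, 44, 54 → 65 → 77.
So the next two tags are Q-1728-65 and S-2197-77.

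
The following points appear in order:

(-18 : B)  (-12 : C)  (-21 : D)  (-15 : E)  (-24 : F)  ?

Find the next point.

First coordinate: -18, -12, -21, -15, -24 → -18 (alternating steps +6, −9, +6, −9, …).
Letter: letters move forward 1 place in the alphabet, so B, C, D, E, F → G.
Combining the parts gives (-18 : G).

(-18 : G)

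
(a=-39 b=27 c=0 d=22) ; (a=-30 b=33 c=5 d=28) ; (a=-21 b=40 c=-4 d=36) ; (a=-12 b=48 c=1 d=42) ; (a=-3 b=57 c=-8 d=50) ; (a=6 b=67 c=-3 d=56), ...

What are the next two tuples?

(a=15 b=78 c=-12 d=64), (a=24 b=90 c=-7 d=70)

A — +9 each step: -39, -30, -21, -12, -3, 6 → 15 → 24.
B goes 27, 33, 40, 48, 57, 67 → 78 → 90 (differences are 6, 7, 8, … (increasing by 1 each time)).
C: alternating steps +5, −9, +5, −9, …, so 0, 5, -4, 1, -8, -3 → -12 → -7.
D goes 22, 28, 36, 42, 50, 56 → 64 → 70 (alternating steps +6, +8, +6, +8, …).
Putting the parts together: (a=15 b=78 c=-12 d=64) and then (a=24 b=90 c=-7 d=70).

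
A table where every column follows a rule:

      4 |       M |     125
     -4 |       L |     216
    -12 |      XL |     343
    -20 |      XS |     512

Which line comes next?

-28  S  729

First component: 4, -4, -12, -20 → -28 (−8 each step).
Size: runs through clothing sizes XS→XL; M, L, XL, XS → S.
Third component — perfect cubes: 5³, 6³, 7³, …: 125, 216, 343, 512 → 729.
Combining the parts gives -28  S  729.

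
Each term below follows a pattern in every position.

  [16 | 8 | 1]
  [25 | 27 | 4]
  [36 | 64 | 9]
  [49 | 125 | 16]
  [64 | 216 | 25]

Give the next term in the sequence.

[81 | 343 | 36]

First value — perfect squares: 4², 5², 6², …: 16, 25, 36, 49, 64 → 81.
For the second value, perfect cubes: 2³, 3³, 4³, …: 8, 27, 64, 125, 216 → 343.
Third value — perfect squares: 1², 2², 3², …: 1, 4, 9, 16, 25 → 36.
Combining the parts gives [81 | 343 | 36].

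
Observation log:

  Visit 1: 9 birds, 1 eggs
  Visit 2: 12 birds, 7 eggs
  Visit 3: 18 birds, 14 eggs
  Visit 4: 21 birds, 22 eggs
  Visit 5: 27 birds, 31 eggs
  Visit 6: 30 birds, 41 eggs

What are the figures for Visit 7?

Birds: alternating steps +3, +6, +3, +6, …, so 9, 12, 18, 21, 27, 30 → 36.
Eggs: 1, 7, 14, 22, 31, 41 → 52 (differences are 6, 7, 8, … (increasing by 1 each time)).
Combining the parts gives 36 birds, 52 eggs.

36 birds, 52 eggs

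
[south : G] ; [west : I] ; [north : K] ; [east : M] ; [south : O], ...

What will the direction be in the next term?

Direction goes south, west, north, east, south → west (repeats south → west → north → east).

west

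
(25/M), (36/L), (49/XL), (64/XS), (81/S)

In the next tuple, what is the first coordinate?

100

For the first coordinate, perfect squares: 5², 6², 7², …: 25, 36, 49, 64, 81 → 100.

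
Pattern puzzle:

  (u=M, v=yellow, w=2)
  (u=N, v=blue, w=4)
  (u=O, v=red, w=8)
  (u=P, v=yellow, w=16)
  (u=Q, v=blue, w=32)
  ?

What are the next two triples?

(u=R, v=red, w=64), (u=S, v=yellow, w=128)

For the u, letters move forward 1 place in the alphabet: M, N, O, P, Q → R → S.
V goes yellow, blue, red, yellow, blue → red → yellow (repeats yellow → blue → red).
W: ×2 each step; 2, 4, 8, 16, 32 → 64 → 128.
Putting the parts together: (u=R, v=red, w=64) and then (u=S, v=yellow, w=128).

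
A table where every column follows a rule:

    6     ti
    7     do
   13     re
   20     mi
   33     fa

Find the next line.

53  sol

First component — each term is the sum of the two before it: 6, 7, 13, 20, 33 → 53.
Note goes ti, do, re, mi, fa → sol (runs through the solfège scale do→ti).
Combining the parts gives 53  sol.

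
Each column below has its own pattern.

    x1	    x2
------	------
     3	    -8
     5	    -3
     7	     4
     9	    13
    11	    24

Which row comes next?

For the column x1, +2 each step: 3, 5, 7, 9, 11 → 13.
Column x2: differences are 5, 7, 9, … (increasing by 2 each time), so -8, -3, 4, 13, 24 → 37.
Putting it together: 13  37.

13  37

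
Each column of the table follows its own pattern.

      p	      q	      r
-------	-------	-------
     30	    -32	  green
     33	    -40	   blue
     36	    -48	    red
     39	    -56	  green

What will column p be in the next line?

42

Column p: +3 each step, so 30, 33, 36, 39 → 42.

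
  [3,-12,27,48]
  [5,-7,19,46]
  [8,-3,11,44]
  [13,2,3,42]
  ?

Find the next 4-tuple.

First coordinate: each term is the sum of the two before it, so 3, 5, 8, 13 → 21.
Second coordinate: -12, -7, -3, 2 → 6 (alternating steps +5, +4, +5, +4, …).
Third coordinate — −8 each step: 27, 19, 11, 3 → -5.
For the fourth coordinate, −2 each step: 48, 46, 44, 42 → 40.
Putting it together: [21,6,-5,40].

[21,6,-5,40]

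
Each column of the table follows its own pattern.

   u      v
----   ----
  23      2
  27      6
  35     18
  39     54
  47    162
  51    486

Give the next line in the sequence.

59  1458

Column u: alternating steps +4, +8, +4, +8, …; 23, 27, 35, 39, 47, 51 → 59.
Column v: ×3 each step, so 2, 6, 18, 54, 162, 486 → 1458.
Combining the parts gives 59  1458.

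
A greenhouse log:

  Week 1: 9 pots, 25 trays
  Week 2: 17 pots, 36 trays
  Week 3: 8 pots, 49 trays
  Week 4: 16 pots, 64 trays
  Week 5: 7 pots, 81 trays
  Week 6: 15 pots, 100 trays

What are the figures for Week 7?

For the pots, alternating steps +8, −9, +8, −9, …: 9, 17, 8, 16, 7, 15 → 6.
Trays: perfect squares: 5², 6², 7², …; 25, 36, 49, 64, 81, 100 → 121.
So the next record is 6 pots, 121 trays.

6 pots, 121 trays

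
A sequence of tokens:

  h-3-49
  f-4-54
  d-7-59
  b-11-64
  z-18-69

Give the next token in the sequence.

x-29-74

Letter goes h, f, d, b, z → x (letters move back 2 places in the alphabet, wrapping A→Z).
Second component: each term is the sum of the two before it; 3, 4, 7, 11, 18 → 29.
Third component — +5 each step: 49, 54, 59, 64, 69 → 74.
Putting it together: x-29-74.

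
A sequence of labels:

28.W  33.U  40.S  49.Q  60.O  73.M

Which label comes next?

88.K

First component goes 28, 33, 40, 49, 60, 73 → 88 (differences are 5, 7, 9, … (increasing by 2 each time)).
Letter — letters move back 2 places in the alphabet: W, U, S, Q, O, M → K.
Combining the parts gives 88.K.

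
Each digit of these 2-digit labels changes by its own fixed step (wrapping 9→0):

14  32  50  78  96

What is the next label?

14

First digit: 1, 3, 5, 7, 9 → 1 (+2 each step, mod 10).
Second digit: 4, 2, 0, 8, 6 → 4 (−2 each step, mod 10).
Combining the parts gives 14.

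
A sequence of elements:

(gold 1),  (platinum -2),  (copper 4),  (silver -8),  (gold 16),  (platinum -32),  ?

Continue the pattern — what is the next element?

(copper 64)

Metal: repeats gold → platinum → copper → silver, so gold, platinum, copper, silver, gold, platinum → copper.
Second part goes 1, -2, 4, -8, 16, -32 → 64 (×(-2) each step).
Combining the parts gives (copper 64).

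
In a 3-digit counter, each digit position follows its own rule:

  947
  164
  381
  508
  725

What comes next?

First digit: 9, 1, 3, 5, 7 → 9 (+2 each step, mod 10).
Second digit: +2 each step, mod 10, so 4, 6, 8, 0, 2 → 4.
Third digit — −3 each step, mod 10: 7, 4, 1, 8, 5 → 2.
Putting it together: 942.

942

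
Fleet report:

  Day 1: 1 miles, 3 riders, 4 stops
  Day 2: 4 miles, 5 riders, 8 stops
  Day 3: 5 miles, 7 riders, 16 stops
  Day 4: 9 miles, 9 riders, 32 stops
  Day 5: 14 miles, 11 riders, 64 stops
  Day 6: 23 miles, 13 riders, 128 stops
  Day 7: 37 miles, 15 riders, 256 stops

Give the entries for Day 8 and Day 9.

For the miles, each term is the sum of the two before it: 1, 4, 5, 9, 14, 23, 37 → 60 → 97.
Riders goes 3, 5, 7, 9, 11, 13, 15 → 17 → 19 (+2 each step).
Stops — ×2 each step: 4, 8, 16, 32, 64, 128, 256 → 512 → 1024.
Putting the parts together: 60 miles, 17 riders, 512 stops and then 97 miles, 19 riders, 1024 stops.

60 miles, 17 riders, 512 stops; 97 miles, 19 riders, 1024 stops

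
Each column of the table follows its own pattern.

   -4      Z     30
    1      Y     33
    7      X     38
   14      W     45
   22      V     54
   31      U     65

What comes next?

First component: differences are 5, 6, 7, … (increasing by 1 each time); -4, 1, 7, 14, 22, 31 → 41.
Letter: Z, Y, X, W, V, U → T (letters move back 1 place in the alphabet).
For the third component, differences are 3, 5, 7, … (increasing by 2 each time): 30, 33, 38, 45, 54, 65 → 78.
So the next row is 41  T  78.

41  T  78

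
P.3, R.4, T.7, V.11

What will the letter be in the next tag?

Letter: letters move forward 2 places in the alphabet; P, R, T, V → X.

X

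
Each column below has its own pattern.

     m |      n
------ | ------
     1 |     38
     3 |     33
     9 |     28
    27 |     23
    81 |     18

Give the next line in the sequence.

243  13

For the column m, ×3 each step: 1, 3, 9, 27, 81 → 243.
Column n: −5 each step, so 38, 33, 28, 23, 18 → 13.
So the next line is 243  13.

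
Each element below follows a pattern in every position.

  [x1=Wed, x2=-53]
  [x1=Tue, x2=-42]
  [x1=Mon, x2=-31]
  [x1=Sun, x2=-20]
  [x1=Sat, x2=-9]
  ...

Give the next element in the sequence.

For the x1, runs backward through the weekdays Mon→Sun: Wed, Tue, Mon, Sun, Sat → Fri.
X2: +11 each step, so -53, -42, -31, -20, -9 → 2.
Combining the parts gives [x1=Fri, x2=2].

[x1=Fri, x2=2]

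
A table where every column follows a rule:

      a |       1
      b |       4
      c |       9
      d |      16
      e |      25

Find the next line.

Letter goes a, b, c, d, e → f (letters move forward 1 place in the alphabet).
Second component: 1, 4, 9, 16, 25 → 36 (differences are 3, 5, 7, … (increasing by 2 each time)).
Putting it together: f  36.

f  36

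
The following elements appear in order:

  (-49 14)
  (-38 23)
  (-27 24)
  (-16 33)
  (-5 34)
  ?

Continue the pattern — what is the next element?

(6 43)

For the first component, +11 each step: -49, -38, -27, -16, -5 → 6.
Second component: alternating steps +9, +1, +9, +1, …; 14, 23, 24, 33, 34 → 43.
So the next element is (6 43).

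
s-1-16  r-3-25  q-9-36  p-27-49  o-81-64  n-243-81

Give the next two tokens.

m-729-100 then l-2187-121

Letter — letters move back 1 place in the alphabet: s, r, q, p, o, n → m → l.
For the second component, ×3 each step: 1, 3, 9, 27, 81, 243 → 729 → 2187.
Third component goes 16, 25, 36, 49, 64, 81 → 100 → 121 (perfect squares: 4², 5², 6², …).
So the next two tokens are m-729-100 and l-2187-121.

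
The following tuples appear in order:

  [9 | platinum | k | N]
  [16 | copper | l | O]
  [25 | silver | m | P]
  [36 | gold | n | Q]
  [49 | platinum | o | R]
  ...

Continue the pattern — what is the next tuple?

First entry: perfect squares: 3², 4², 5², …; 9, 16, 25, 36, 49 → 64.
Metal — repeats platinum → copper → silver → gold: platinum, copper, silver, gold, platinum → copper.
First letter goes k, l, m, n, o → p (letters move forward 1 place in the alphabet).
Second letter: N, O, P, Q, R → S (letters move forward 1 place in the alphabet).
So the next tuple is [64 | copper | p | S].

[64 | copper | p | S]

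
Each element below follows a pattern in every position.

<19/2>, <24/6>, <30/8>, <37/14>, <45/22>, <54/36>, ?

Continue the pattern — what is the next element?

First component: 19, 24, 30, 37, 45, 54 → 64 (differences are 5, 6, 7, … (increasing by 1 each time)).
Second component: each term is the sum of the two before it, so 2, 6, 8, 14, 22, 36 → 58.
Combining the parts gives <64/58>.

<64/58>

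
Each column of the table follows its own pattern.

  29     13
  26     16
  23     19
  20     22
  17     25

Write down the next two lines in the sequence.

First component: −3 each step, so 29, 26, 23, 20, 17 → 14 → 11.
Second component: together with the first component always sums to 42; 13, 16, 19, 22, 25 → 28 → 31.
So the next two lines are 14  28 and 11  31.

14  28; 11  31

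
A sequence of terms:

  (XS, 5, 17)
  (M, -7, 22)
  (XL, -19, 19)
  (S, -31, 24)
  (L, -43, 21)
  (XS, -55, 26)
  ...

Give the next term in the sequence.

Size goes XS, M, XL, S, L, XS → M (repeats XS → M → XL → S → L).
For the second part, −12 each step: 5, -7, -19, -31, -43, -55 → -67.
For the third part, alternating steps +5, −3, +5, −3, …: 17, 22, 19, 24, 21, 26 → 23.
Putting it together: (M, -67, 23).

(M, -67, 23)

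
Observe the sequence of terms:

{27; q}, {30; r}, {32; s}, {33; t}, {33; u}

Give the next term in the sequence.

{32; v}

First coordinate: differences are 3, 2, 1, … (decreasing by 1 each time); 27, 30, 32, 33, 33 → 32.
Letter: letters move forward 1 place in the alphabet, so q, r, s, t, u → v.
So the next term is {32; v}.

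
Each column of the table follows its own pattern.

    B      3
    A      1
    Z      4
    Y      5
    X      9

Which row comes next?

W  14

Letter — letters move back 1 place in the alphabet, wrapping A→Z: B, A, Z, Y, X → W.
Second component: each term is the sum of the two before it; 3, 1, 4, 5, 9 → 14.
Putting it together: W  14.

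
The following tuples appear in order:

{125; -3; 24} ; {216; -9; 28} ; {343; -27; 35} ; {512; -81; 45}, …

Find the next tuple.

{729; -243; 58}

First slot: perfect cubes: 5³, 6³, 7³, …; 125, 216, 343, 512 → 729.
For the second slot, ×3 each step: -3, -9, -27, -81 → -243.
Third slot: differences are 4, 7, 10, … (increasing by 3 each time); 24, 28, 35, 45 → 58.
So the next tuple is {729; -243; 58}.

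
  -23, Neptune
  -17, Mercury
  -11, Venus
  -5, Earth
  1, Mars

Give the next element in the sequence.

7, Jupiter

For the first slot, +6 each step: -23, -17, -11, -5, 1 → 7.
Planet — runs through the planets Mercury→Neptune: Neptune, Mercury, Venus, Earth, Mars → Jupiter.
Combining the parts gives 7, Jupiter.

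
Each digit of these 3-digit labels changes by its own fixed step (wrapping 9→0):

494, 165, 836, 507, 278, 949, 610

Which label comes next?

381

For the first digit, −3 each step, mod 10: 4, 1, 8, 5, 2, 9, 6 → 3.
Second digit: −3 each step, mod 10, so 9, 6, 3, 0, 7, 4, 1 → 8.
For the third digit, +1 each step, mod 10: 4, 5, 6, 7, 8, 9, 0 → 1.
Putting it together: 381.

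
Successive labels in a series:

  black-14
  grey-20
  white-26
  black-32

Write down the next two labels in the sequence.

grey-38 then white-44

Shade goes black, grey, white, black → grey → white (repeats black → grey → white).
Second component: 14, 20, 26, 32 → 38 → 44 (+6 each step).
So the next two labels are grey-38 and white-44.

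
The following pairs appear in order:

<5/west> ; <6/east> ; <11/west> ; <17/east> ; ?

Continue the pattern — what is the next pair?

<28/west>

First component: each term is the sum of the two before it, so 5, 6, 11, 17 → 28.
Direction: west, east, west, east → west (alternates west ↔ east).
Combining the parts gives <28/west>.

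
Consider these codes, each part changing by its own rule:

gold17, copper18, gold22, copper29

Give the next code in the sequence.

Metal: alternates gold ↔ copper; gold, copper, gold, copper → gold.
For the second component, differences are 1, 4, 7, … (increasing by 3 each time): 17, 18, 22, 29 → 39.
Combining the parts gives gold39.

gold39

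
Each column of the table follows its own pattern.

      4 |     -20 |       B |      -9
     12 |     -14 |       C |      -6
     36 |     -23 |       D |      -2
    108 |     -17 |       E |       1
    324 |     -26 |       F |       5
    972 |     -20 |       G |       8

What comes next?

First component — ×3 each step: 4, 12, 36, 108, 324, 972 → 2916.
Second component goes -20, -14, -23, -17, -26, -20 → -29 (alternating steps +6, −9, +6, −9, …).
Letter: letters move forward 1 place in the alphabet; B, C, D, E, F, G → H.
Fourth component — alternating steps +3, +4, +3, +4, …: -9, -6, -2, 1, 5, 8 → 12.
Combining the parts gives 2916  -29  H  12.

2916  -29  H  12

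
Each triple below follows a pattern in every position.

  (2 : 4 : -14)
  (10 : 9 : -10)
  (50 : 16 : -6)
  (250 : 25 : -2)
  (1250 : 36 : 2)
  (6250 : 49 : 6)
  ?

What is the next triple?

First entry: ×5 each step, so 2, 10, 50, 250, 1250, 6250 → 31250.
Second entry — perfect squares: 2², 3², 4², …: 4, 9, 16, 25, 36, 49 → 64.
Third entry — +4 each step: -14, -10, -6, -2, 2, 6 → 10.
Combining the parts gives (31250 : 64 : 10).

(31250 : 64 : 10)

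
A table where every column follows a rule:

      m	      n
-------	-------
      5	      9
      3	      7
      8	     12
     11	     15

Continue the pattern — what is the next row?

For the column m, each term is the sum of the two before it: 5, 3, 8, 11 → 19.
Column n: always 4 more than the column m, so 9, 7, 12, 15 → 23.
Combining the parts gives 19  23.

19  23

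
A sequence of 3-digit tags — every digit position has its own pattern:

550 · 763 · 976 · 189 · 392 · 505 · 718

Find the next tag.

First digit: +2 each step, mod 10, so 5, 7, 9, 1, 3, 5, 7 → 9.
Second digit goes 5, 6, 7, 8, 9, 0, 1 → 2 (+1 each step, mod 10).
For the third digit, +3 each step, mod 10: 0, 3, 6, 9, 2, 5, 8 → 1.
So the next tag is 921.

921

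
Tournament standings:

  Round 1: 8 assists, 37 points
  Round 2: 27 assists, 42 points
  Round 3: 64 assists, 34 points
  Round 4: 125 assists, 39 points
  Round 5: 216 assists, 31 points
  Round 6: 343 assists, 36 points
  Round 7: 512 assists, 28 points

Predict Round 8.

Assists: 8, 27, 64, 125, 216, 343, 512 → 729 (perfect cubes: 2³, 3³, 4³, …).
For the points, alternating steps +5, −8, +5, −8, …: 37, 42, 34, 39, 31, 36, 28 → 33.
Putting it together: 729 assists, 33 points.

729 assists, 33 points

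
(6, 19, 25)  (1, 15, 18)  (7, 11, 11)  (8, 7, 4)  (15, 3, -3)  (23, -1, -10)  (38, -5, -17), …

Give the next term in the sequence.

(61, -9, -24)

First value: each term is the sum of the two before it; 6, 1, 7, 8, 15, 23, 38 → 61.
Second value goes 19, 15, 11, 7, 3, -1, -5 → -9 (−4 each step).
For the third value, −7 each step: 25, 18, 11, 4, -3, -10, -17 → -24.
So the next term is (61, -9, -24).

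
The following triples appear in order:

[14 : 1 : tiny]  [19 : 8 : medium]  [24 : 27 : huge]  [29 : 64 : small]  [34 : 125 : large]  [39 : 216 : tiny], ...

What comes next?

First coordinate — +5 each step: 14, 19, 24, 29, 34, 39 → 44.
Second coordinate: 1, 8, 27, 64, 125, 216 → 343 (perfect cubes: 1³, 2³, 3³, …).
For the size, repeats tiny → medium → huge → small → large: tiny, medium, huge, small, large, tiny → medium.
Putting it together: [44 : 343 : medium].

[44 : 343 : medium]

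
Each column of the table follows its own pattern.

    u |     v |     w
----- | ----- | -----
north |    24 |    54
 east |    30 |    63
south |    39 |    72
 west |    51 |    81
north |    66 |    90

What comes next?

east  84  99

Column u: repeats north → east → south → west, so north, east, south, west, north → east.
Column v — differences are 6, 9, 12, … (increasing by 3 each time): 24, 30, 39, 51, 66 → 84.
For the column w, +9 each step: 54, 63, 72, 81, 90 → 99.
Putting it together: east  84  99.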